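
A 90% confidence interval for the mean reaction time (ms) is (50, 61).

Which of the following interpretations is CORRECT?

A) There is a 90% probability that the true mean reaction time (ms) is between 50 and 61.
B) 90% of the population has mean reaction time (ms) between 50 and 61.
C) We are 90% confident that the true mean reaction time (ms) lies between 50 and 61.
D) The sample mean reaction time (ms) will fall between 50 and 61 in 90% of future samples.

A confidence interval represents our confidence in the procedure, not a probability statement about the parameter.

Key concept: If we repeated this sampling process many times and computed a 90% CI each time, about 90% of those intervals would contain the true population parameter.

For this specific interval (50, 61):
- Midpoint (point estimate): 55.5
- Margin of error: 5.5

The correct interpretation is the one stating confidence that the true parameter lies in the interval — option C.

C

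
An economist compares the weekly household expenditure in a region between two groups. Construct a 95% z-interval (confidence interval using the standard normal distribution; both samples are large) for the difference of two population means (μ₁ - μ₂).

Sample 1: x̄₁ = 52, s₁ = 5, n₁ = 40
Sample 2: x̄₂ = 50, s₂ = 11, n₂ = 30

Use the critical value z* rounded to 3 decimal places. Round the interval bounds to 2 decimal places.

Both samples are large (n₁ = 40 ≥ 30, n₂ = 30 ≥ 30), so a z-interval for the difference of means applies.

Point estimate: x̄₁ - x̄₂ = 52 - 50 = 2

Standard error: SE = √(s₁²/n₁ + s₂²/n₂)
= √(5²/40 + 11²/30)
= √(0.625000 + 4.033333)
= 2.158317

For 95% confidence, z* = 1.96 (from standard normal table)
Margin of error: E = z* × SE = 1.96 × 2.158317 = 4.2303

Z-interval: (x̄₁ - x̄₂) ± E = 2 ± 4.2303 = (-2.2303, 6.2303)

Rounded to 2 decimal places:

(-2.23, 6.23)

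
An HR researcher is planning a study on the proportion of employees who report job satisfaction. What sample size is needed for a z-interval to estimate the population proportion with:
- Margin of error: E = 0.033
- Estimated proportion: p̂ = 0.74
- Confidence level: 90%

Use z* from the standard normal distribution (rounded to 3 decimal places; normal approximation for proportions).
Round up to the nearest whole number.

Using z* for proportion z-interval (normal approximation).

For 90% confidence, z* = 1.645 (from standard normal table)

Sample size formula for proportion z-interval: n = z*²p̂(1-p̂)/E²

n = 1.645² × 0.74 × 0.26 / 0.033²
  = 2.706025 × 0.1924 / 0.001089
  = 478.0893

Round up to the nearest whole number: n = 479

479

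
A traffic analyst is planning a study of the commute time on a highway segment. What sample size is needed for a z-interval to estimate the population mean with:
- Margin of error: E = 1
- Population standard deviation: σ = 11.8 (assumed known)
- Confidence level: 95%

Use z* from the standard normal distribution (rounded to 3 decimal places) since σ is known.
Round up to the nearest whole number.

Using z* since population σ is known (z-interval formula).

For 95% confidence, z* = 1.96 (from standard normal table)

Sample size formula for z-interval: n = (z*σ/E)²

n = (1.96 × 11.8 / 1)²
  = (23.128000)²
  = 534.9044

Round up to the nearest whole number: n = 535

535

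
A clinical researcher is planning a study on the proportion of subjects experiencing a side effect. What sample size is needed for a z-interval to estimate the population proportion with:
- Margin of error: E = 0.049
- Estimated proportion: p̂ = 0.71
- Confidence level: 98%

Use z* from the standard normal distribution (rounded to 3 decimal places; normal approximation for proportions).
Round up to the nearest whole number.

Using z* for proportion z-interval (normal approximation).

For 98% confidence, z* = 2.326 (from standard normal table)

Sample size formula for proportion z-interval: n = z*²p̂(1-p̂)/E²

n = 2.326² × 0.71 × 0.29 / 0.049²
  = 5.410276 × 0.2059 / 0.002401
  = 463.9633

Round up to the nearest whole number: n = 464

464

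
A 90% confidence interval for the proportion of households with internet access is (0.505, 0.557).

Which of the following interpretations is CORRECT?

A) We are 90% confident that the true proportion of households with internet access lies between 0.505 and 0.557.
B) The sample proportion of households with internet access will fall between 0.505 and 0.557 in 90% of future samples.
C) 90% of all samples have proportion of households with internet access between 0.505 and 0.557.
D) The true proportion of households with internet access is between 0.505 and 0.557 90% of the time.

A confidence interval represents our confidence in the procedure, not a probability statement about the parameter.

Key concept: If we repeated this sampling process many times and computed a 90% CI each time, about 90% of those intervals would contain the true population parameter.

For this specific interval (0.505, 0.557):
- Midpoint (point estimate): 0.531
- Margin of error: 0.026

The correct interpretation is the one stating confidence that the true parameter lies in the interval — option A.

A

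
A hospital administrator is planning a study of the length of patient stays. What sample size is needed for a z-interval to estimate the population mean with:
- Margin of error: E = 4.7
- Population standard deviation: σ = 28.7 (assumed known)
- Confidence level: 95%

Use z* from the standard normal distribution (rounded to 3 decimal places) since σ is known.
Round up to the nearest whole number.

Using z* since population σ is known (z-interval formula).

For 95% confidence, z* = 1.96 (from standard normal table)

Sample size formula for z-interval: n = (z*σ/E)²

n = (1.96 × 28.7 / 4.7)²
  = (11.968511)²
  = 143.2452

Round up to the nearest whole number: n = 144

144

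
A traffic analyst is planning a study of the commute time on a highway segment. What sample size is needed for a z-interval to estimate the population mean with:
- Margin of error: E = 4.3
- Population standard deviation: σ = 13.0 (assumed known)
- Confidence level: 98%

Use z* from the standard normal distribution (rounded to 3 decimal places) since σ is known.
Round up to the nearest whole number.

Using z* since population σ is known (z-interval formula).

For 98% confidence, z* = 2.326 (from standard normal table)

Sample size formula for z-interval: n = (z*σ/E)²

n = (2.326 × 13.0 / 4.3)²
  = (7.032093)²
  = 49.4503

Round up to the nearest whole number: n = 50

50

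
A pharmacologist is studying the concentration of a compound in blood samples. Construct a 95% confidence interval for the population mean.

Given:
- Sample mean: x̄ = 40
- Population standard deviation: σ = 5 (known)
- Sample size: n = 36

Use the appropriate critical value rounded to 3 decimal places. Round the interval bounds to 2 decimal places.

The population standard deviation σ is known, so use a z-interval (standard normal critical value).

For 95% confidence, z* = 1.96 (from standard normal table)

Standard error: SE = σ/√n = 5/√36 = 0.833333

Margin of error: E = z* × SE = 1.96 × 0.833333 = 1.6333

Z-interval: x̄ ± E = 40 ± 1.6333 = (38.3667, 41.6333)

Rounded to 2 decimal places:

(38.37, 41.63)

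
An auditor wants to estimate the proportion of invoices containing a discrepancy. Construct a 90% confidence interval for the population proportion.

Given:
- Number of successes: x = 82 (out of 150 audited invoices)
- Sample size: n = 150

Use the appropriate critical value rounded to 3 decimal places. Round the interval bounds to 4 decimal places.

Sample proportion: p̂ = 82/150 = 0.546667

Check conditions for normal approximation:
  np̂ = 82 ≥ 10 ✓
  n(1-p̂) = 68 ≥ 10 ✓

The sample is large enough, so use a z-interval (normal approximation) for the proportion.

For 90% confidence, z* = 1.645 (from standard normal table)

Standard error: SE = √(p̂(1-p̂)/n) = √(0.546667×0.453333/150) = 0.04064663

Margin of error: E = z* × SE = 1.645 × 0.04064663 = 0.066864

Z-interval: p̂ ± E = 0.546667 ± 0.066864 = (0.479803, 0.613530)

Rounded to 4 decimal places:

(0.4798, 0.6135)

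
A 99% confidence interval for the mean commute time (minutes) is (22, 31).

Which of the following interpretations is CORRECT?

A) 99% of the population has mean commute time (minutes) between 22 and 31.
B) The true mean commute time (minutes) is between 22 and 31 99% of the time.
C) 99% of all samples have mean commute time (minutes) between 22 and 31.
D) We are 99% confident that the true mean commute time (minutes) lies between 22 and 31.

A confidence interval represents our confidence in the procedure, not a probability statement about the parameter.

Key concept: If we repeated this sampling process many times and computed a 99% CI each time, about 99% of those intervals would contain the true population parameter.

For this specific interval (22, 31):
- Midpoint (point estimate): 26.5
- Margin of error: 4.5

The correct interpretation is the one stating confidence that the true parameter lies in the interval — option D.

D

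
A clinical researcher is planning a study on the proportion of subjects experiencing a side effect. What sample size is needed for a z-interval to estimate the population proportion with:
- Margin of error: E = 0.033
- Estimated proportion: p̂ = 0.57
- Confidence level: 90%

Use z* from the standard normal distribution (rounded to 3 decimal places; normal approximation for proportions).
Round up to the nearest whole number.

Using z* for proportion z-interval (normal approximation).

For 90% confidence, z* = 1.645 (from standard normal table)

Sample size formula for proportion z-interval: n = z*²p̂(1-p̂)/E²

n = 1.645² × 0.57 × 0.43 / 0.033²
  = 2.706025 × 0.2451 / 0.001089
  = 609.0420

Round up to the nearest whole number: n = 610

610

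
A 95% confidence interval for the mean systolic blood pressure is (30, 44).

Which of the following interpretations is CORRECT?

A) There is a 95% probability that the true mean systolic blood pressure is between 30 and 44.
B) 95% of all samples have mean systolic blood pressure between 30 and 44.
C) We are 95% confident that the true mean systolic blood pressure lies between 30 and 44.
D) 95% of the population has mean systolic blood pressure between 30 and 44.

A confidence interval represents our confidence in the procedure, not a probability statement about the parameter.

Key concept: If we repeated this sampling process many times and computed a 95% CI each time, about 95% of those intervals would contain the true population parameter.

For this specific interval (30, 44):
- Midpoint (point estimate): 37
- Margin of error: 7

The correct interpretation is the one stating confidence that the true parameter lies in the interval — option C.

C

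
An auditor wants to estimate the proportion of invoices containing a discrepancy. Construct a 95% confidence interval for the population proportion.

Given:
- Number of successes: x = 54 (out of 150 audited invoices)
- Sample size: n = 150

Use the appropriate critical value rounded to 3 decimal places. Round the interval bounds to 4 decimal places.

Sample proportion: p̂ = 54/150 = 0.360000

Check conditions for normal approximation:
  np̂ = 54 ≥ 10 ✓
  n(1-p̂) = 96 ≥ 10 ✓

The sample is large enough, so use a z-interval (normal approximation) for the proportion.

For 95% confidence, z* = 1.96 (from standard normal table)

Standard error: SE = √(p̂(1-p̂)/n) = √(0.360000×0.640000/150) = 0.03919184

Margin of error: E = z* × SE = 1.96 × 0.03919184 = 0.076816

Z-interval: p̂ ± E = 0.360000 ± 0.076816 = (0.283184, 0.436816)

Rounded to 4 decimal places:

(0.2832, 0.4368)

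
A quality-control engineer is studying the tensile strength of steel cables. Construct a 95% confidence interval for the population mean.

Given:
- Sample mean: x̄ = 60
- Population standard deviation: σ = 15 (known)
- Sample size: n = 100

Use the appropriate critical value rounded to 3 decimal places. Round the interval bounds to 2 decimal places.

The population standard deviation σ is known, so use a z-interval (standard normal critical value).

For 95% confidence, z* = 1.96 (from standard normal table)

Standard error: SE = σ/√n = 15/√100 = 1.500000

Margin of error: E = z* × SE = 1.96 × 1.500000 = 2.9400

Z-interval: x̄ ± E = 60 ± 2.9400 = (57.0600, 62.9400)

Rounded to 2 decimal places:

(57.06, 62.94)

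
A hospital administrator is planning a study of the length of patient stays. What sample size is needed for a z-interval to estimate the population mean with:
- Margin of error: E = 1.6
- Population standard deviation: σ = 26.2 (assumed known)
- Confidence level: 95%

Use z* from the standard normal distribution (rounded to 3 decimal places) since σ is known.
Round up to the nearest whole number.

Using z* since population σ is known (z-interval formula).

For 95% confidence, z* = 1.96 (from standard normal table)

Sample size formula for z-interval: n = (z*σ/E)²

n = (1.96 × 26.2 / 1.6)²
  = (32.095000)²
  = 1030.0890

Round up to the nearest whole number: n = 1031

1031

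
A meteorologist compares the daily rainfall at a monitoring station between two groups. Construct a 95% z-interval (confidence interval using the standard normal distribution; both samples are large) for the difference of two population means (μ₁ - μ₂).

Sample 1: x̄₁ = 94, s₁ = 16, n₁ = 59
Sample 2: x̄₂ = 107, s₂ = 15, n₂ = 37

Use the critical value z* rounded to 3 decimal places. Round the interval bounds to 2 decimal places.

Both samples are large (n₁ = 59 ≥ 30, n₂ = 37 ≥ 30), so a z-interval for the difference of means applies.

Point estimate: x̄₁ - x̄₂ = 94 - 107 = -13

Standard error: SE = √(s₁²/n₁ + s₂²/n₂)
= √(16²/59 + 15²/37)
= √(4.338983 + 6.081081)
= 3.228012

For 95% confidence, z* = 1.96 (from standard normal table)
Margin of error: E = z* × SE = 1.96 × 3.228012 = 6.3269

Z-interval: (x̄₁ - x̄₂) ± E = -13 ± 6.3269 = (-19.3269, -6.6731)

Rounded to 2 decimal places:

(-19.33, -6.67)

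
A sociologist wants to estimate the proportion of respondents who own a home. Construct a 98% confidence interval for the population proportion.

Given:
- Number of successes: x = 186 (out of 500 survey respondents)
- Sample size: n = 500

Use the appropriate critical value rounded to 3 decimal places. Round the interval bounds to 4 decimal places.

Sample proportion: p̂ = 186/500 = 0.372000

Check conditions for normal approximation:
  np̂ = 186 ≥ 10 ✓
  n(1-p̂) = 314 ≥ 10 ✓

The sample is large enough, so use a z-interval (normal approximation) for the proportion.

For 98% confidence, z* = 2.326 (from standard normal table)

Standard error: SE = √(p̂(1-p̂)/n) = √(0.372000×0.628000/500) = 0.02161555

Margin of error: E = z* × SE = 2.326 × 0.02161555 = 0.050278

Z-interval: p̂ ± E = 0.372000 ± 0.050278 = (0.321722, 0.422278)

Rounded to 4 decimal places:

(0.3217, 0.4223)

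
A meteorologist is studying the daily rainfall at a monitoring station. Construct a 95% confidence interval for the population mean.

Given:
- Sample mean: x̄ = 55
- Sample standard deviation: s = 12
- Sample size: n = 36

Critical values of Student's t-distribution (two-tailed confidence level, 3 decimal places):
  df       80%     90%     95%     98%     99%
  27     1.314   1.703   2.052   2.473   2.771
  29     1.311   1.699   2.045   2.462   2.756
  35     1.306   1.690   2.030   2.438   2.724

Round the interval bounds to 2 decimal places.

The population standard deviation σ is unknown (only the sample standard deviation s is given), so use a t-interval with df = n - 1 = 36 - 1 = 35.

For 95% confidence with df = 35, t* = 2.030 (from t-table)

Standard error: SE = s/√n = 12/√36 = 2.000000

Margin of error: E = t* × SE = 2.030 × 2.000000 = 4.0600

T-interval: x̄ ± E = 55 ± 4.0600 = (50.9400, 59.0600)

Rounded to 2 decimal places:

(50.94, 59.06)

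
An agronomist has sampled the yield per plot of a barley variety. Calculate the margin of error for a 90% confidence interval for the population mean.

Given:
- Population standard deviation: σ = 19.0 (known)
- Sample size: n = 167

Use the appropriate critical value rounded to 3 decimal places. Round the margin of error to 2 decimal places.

The population standard deviation σ is known, so use the z-interval margin of error formula.

For 90% confidence, z* = 1.645 (from standard normal table)

Margin of error formula for z-interval: E = z* × σ/√n

E = 1.645 × 19.0/√167
  = 1.645 × 1.470264
  = 2.4186

Rounded to 2 decimal places:

2.42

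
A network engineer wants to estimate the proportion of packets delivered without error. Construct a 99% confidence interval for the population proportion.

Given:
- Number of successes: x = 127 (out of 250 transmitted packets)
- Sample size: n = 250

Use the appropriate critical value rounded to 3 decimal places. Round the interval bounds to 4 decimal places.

Sample proportion: p̂ = 127/250 = 0.5080000

Check conditions for normal approximation:
  np̂ = 127 ≥ 10 ✓
  n(1-p̂) = 123 ≥ 10 ✓

The sample is large enough, so use a z-interval (normal approximation) for the proportion.

For 99% confidence, z* = 2.576 (from standard normal table)

Standard error: SE = √(p̂(1-p̂)/n) = √(0.5080000×0.4920000/250) = 0.031618729

Margin of error: E = z* × SE = 2.576 × 0.031618729 = 0.0814498

Z-interval: p̂ ± E = 0.5080000 ± 0.0814498 = (0.4265502, 0.5894498)

Rounded to 4 decimal places:

(0.4266, 0.5894)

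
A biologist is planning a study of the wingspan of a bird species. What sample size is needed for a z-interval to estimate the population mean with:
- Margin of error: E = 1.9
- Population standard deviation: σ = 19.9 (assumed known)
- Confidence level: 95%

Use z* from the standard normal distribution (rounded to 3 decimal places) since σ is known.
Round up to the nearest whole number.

Using z* since population σ is known (z-interval formula).

For 95% confidence, z* = 1.96 (from standard normal table)

Sample size formula for z-interval: n = (z*σ/E)²

n = (1.96 × 19.9 / 1.9)²
  = (20.528421)²
  = 421.4161

Round up to the nearest whole number: n = 422

422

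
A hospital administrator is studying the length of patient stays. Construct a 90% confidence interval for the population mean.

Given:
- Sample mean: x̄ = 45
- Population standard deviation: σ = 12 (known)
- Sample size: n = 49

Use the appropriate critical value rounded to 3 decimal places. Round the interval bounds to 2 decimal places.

The population standard deviation σ is known, so use a z-interval (standard normal critical value).

For 90% confidence, z* = 1.645 (from standard normal table)

Standard error: SE = σ/√n = 12/√49 = 1.714286

Margin of error: E = z* × SE = 1.645 × 1.714286 = 2.8200

Z-interval: x̄ ± E = 45 ± 2.8200 = (42.1800, 47.8200)

Rounded to 2 decimal places:

(42.18, 47.82)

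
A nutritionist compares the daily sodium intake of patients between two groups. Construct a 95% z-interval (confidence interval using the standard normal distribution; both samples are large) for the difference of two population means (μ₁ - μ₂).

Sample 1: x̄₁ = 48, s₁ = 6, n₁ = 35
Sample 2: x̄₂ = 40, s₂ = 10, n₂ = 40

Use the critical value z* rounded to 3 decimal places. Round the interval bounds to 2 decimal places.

Both samples are large (n₁ = 35 ≥ 30, n₂ = 40 ≥ 30), so a z-interval for the difference of means applies.

Point estimate: x̄₁ - x̄₂ = 48 - 40 = 8

Standard error: SE = √(s₁²/n₁ + s₂²/n₂)
= √(6²/35 + 10²/40)
= √(1.028571 + 2.500000)
= 1.878449

For 95% confidence, z* = 1.96 (from standard normal table)
Margin of error: E = z* × SE = 1.96 × 1.878449 = 3.6818

Z-interval: (x̄₁ - x̄₂) ± E = 8 ± 3.6818 = (4.3182, 11.6818)

Rounded to 2 decimal places:

(4.32, 11.68)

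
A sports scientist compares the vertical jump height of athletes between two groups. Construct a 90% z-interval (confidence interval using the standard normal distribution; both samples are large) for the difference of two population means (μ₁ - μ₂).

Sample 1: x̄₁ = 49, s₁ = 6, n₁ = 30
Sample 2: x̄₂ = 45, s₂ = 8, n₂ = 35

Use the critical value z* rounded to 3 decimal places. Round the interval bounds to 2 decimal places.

Both samples are large (n₁ = 30 ≥ 30, n₂ = 35 ≥ 30), so a z-interval for the difference of means applies.

Point estimate: x̄₁ - x̄₂ = 49 - 45 = 4

Standard error: SE = √(s₁²/n₁ + s₂²/n₂)
= √(6²/30 + 8²/35)
= √(1.200000 + 1.828571)
= 1.740279

For 90% confidence, z* = 1.645 (from standard normal table)
Margin of error: E = z* × SE = 1.645 × 1.740279 = 2.8628

Z-interval: (x̄₁ - x̄₂) ± E = 4 ± 2.8628 = (1.1372, 6.8628)

Rounded to 2 decimal places:

(1.14, 6.86)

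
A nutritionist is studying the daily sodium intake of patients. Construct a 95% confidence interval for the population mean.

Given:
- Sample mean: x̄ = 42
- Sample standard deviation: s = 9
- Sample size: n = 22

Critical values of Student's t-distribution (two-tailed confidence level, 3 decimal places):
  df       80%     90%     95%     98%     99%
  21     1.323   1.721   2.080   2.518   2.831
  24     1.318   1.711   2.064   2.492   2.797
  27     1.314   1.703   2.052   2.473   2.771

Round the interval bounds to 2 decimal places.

The population standard deviation σ is unknown (only the sample standard deviation s is given), so use a t-interval with df = n - 1 = 22 - 1 = 21.

For 95% confidence with df = 21, t* = 2.080 (from t-table)

Standard error: SE = s/√n = 9/√22 = 1.918806

Margin of error: E = t* × SE = 2.080 × 1.918806 = 3.9911

T-interval: x̄ ± E = 42 ± 3.9911 = (38.0089, 45.9911)

Rounded to 2 decimal places:

(38.01, 45.99)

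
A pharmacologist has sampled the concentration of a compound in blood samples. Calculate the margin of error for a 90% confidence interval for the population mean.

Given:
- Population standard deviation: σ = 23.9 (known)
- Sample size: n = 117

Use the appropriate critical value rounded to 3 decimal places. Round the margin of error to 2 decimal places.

The population standard deviation σ is known, so use the z-interval margin of error formula.

For 90% confidence, z* = 1.645 (from standard normal table)

Margin of error formula for z-interval: E = z* × σ/√n

E = 1.645 × 23.9/√117
  = 1.645 × 2.209556
  = 3.6347

Rounded to 2 decimal places:

3.63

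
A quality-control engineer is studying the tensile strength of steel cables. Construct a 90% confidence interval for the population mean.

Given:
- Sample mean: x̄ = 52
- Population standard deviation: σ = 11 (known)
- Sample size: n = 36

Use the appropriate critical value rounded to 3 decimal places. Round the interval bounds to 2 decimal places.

The population standard deviation σ is known, so use a z-interval (standard normal critical value).

For 90% confidence, z* = 1.645 (from standard normal table)

Standard error: SE = σ/√n = 11/√36 = 1.833333

Margin of error: E = z* × SE = 1.645 × 1.833333 = 3.0158

Z-interval: x̄ ± E = 52 ± 3.0158 = (48.9842, 55.0158)

Rounded to 2 decimal places:

(48.98, 55.02)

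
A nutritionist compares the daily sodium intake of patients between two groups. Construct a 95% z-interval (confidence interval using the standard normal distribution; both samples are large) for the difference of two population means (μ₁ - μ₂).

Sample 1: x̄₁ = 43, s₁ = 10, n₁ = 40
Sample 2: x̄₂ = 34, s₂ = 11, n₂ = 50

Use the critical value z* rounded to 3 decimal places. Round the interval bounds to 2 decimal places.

Both samples are large (n₁ = 40 ≥ 30, n₂ = 50 ≥ 30), so a z-interval for the difference of means applies.

Point estimate: x̄₁ - x̄₂ = 43 - 34 = 9

Standard error: SE = √(s₁²/n₁ + s₂²/n₂)
= √(10²/40 + 11²/50)
= √(2.500000 + 2.420000)
= 2.218107

For 95% confidence, z* = 1.96 (from standard normal table)
Margin of error: E = z* × SE = 1.96 × 2.218107 = 4.3475

Z-interval: (x̄₁ - x̄₂) ± E = 9 ± 4.3475 = (4.6525, 13.3475)

Rounded to 2 decimal places:

(4.65, 13.35)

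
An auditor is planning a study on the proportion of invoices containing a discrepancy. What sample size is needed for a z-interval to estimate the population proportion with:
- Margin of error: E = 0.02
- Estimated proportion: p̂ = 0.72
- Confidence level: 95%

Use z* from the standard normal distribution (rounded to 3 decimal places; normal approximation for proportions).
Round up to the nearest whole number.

Using z* for proportion z-interval (normal approximation).

For 95% confidence, z* = 1.96 (from standard normal table)

Sample size formula for proportion z-interval: n = z*²p̂(1-p̂)/E²

n = 1.96² × 0.72 × 0.28 / 0.02²
  = 3.8416 × 0.2016 / 0.0004
  = 1936.1664

Round up to the nearest whole number: n = 1937

1937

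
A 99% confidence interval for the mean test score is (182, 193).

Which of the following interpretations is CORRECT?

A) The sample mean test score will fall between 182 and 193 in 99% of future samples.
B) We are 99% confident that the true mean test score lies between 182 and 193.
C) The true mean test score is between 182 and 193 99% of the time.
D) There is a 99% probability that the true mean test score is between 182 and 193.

A confidence interval represents our confidence in the procedure, not a probability statement about the parameter.

Key concept: If we repeated this sampling process many times and computed a 99% CI each time, about 99% of those intervals would contain the true population parameter.

For this specific interval (182, 193):
- Midpoint (point estimate): 187.5
- Margin of error: 5.5

The correct interpretation is the one stating confidence that the true parameter lies in the interval — option B.

B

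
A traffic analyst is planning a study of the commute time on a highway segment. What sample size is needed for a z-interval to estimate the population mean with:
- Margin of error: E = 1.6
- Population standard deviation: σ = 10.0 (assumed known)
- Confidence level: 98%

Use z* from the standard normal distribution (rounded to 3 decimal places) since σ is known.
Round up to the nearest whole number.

Using z* since population σ is known (z-interval formula).

For 98% confidence, z* = 2.326 (from standard normal table)

Sample size formula for z-interval: n = (z*σ/E)²

n = (2.326 × 10.0 / 1.6)²
  = (14.537500)²
  = 211.3389

Round up to the nearest whole number: n = 212

212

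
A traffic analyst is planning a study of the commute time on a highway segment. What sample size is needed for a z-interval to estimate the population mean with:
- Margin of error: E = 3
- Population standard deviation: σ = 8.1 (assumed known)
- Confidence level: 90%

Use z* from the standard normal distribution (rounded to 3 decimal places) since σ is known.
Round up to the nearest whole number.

Using z* since population σ is known (z-interval formula).

For 90% confidence, z* = 1.645 (from standard normal table)

Sample size formula for z-interval: n = (z*σ/E)²

n = (1.645 × 8.1 / 3)²
  = (4.441500)²
  = 19.7269

Round up to the nearest whole number: n = 20

20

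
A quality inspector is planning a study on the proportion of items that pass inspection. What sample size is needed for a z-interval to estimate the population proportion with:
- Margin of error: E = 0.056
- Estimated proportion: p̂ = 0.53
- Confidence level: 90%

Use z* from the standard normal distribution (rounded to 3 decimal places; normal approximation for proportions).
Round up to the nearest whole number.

Using z* for proportion z-interval (normal approximation).

For 90% confidence, z* = 1.645 (from standard normal table)

Sample size formula for proportion z-interval: n = z*²p̂(1-p̂)/E²

n = 1.645² × 0.53 × 0.47 / 0.056²
  = 2.706025 × 0.2491 / 0.003136
  = 214.9461

Round up to the nearest whole number: n = 215

215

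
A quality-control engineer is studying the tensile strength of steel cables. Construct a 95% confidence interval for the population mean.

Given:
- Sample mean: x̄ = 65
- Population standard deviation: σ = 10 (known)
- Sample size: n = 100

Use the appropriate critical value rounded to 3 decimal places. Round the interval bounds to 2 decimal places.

The population standard deviation σ is known, so use a z-interval (standard normal critical value).

For 95% confidence, z* = 1.96 (from standard normal table)

Standard error: SE = σ/√n = 10/√100 = 1.000000

Margin of error: E = z* × SE = 1.96 × 1.000000 = 1.9600

Z-interval: x̄ ± E = 65 ± 1.9600 = (63.0400, 66.9600)

Rounded to 2 decimal places:

(63.04, 66.96)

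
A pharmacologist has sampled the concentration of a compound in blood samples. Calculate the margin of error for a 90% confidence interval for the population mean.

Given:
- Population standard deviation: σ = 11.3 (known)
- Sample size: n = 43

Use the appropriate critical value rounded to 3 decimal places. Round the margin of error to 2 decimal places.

The population standard deviation σ is known, so use the z-interval margin of error formula.

For 90% confidence, z* = 1.645 (from standard normal table)

Margin of error formula for z-interval: E = z* × σ/√n

E = 1.645 × 11.3/√43
  = 1.645 × 1.723234
  = 2.8347

Rounded to 2 decimal places:

2.83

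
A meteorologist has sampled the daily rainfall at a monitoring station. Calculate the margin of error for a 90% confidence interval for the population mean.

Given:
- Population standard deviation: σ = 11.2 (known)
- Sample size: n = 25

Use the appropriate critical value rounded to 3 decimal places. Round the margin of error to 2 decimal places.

The population standard deviation σ is known, so use the z-interval margin of error formula.

For 90% confidence, z* = 1.645 (from standard normal table)

Margin of error formula for z-interval: E = z* × σ/√n

E = 1.645 × 11.2/√25
  = 1.645 × 2.240000
  = 3.6848

Rounded to 2 decimal places:

3.68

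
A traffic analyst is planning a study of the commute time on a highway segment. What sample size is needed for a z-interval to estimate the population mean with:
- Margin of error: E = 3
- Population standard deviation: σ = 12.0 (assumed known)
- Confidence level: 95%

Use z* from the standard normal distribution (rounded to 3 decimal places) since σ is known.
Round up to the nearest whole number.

Using z* since population σ is known (z-interval formula).

For 95% confidence, z* = 1.96 (from standard normal table)

Sample size formula for z-interval: n = (z*σ/E)²

n = (1.96 × 12.0 / 3)²
  = (7.840000)²
  = 61.4656

Round up to the nearest whole number: n = 62

62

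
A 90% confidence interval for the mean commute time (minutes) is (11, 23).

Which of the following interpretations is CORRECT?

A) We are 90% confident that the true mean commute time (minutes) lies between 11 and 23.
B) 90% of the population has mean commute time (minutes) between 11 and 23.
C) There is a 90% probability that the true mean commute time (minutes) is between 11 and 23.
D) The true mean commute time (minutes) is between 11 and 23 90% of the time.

A confidence interval represents our confidence in the procedure, not a probability statement about the parameter.

Key concept: If we repeated this sampling process many times and computed a 90% CI each time, about 90% of those intervals would contain the true population parameter.

For this specific interval (11, 23):
- Midpoint (point estimate): 17
- Margin of error: 6

The correct interpretation is the one stating confidence that the true parameter lies in the interval — option A.

A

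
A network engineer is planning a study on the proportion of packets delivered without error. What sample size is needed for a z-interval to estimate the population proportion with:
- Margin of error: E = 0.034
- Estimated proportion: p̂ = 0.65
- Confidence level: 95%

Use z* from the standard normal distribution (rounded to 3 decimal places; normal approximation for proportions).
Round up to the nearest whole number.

Using z* for proportion z-interval (normal approximation).

For 95% confidence, z* = 1.96 (from standard normal table)

Sample size formula for proportion z-interval: n = z*²p̂(1-p̂)/E²

n = 1.96² × 0.65 × 0.35 / 0.034²
  = 3.8416 × 0.2275 / 0.001156
  = 756.0242

Round up to the nearest whole number: n = 757

757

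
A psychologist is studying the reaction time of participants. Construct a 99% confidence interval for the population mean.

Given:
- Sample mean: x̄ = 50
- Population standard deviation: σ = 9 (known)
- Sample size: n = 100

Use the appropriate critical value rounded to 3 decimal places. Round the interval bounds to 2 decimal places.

The population standard deviation σ is known, so use a z-interval (standard normal critical value).

For 99% confidence, z* = 2.576 (from standard normal table)

Standard error: SE = σ/√n = 9/√100 = 0.900000

Margin of error: E = z* × SE = 2.576 × 0.900000 = 2.3184

Z-interval: x̄ ± E = 50 ± 2.3184 = (47.6816, 52.3184)

Rounded to 2 decimal places:

(47.68, 52.32)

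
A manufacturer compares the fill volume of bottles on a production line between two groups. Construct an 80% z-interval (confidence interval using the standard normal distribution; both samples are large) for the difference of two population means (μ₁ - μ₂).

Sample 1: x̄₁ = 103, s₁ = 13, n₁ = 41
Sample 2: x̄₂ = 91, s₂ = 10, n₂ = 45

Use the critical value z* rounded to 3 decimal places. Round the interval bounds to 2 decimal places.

Both samples are large (n₁ = 41 ≥ 30, n₂ = 45 ≥ 30), so a z-interval for the difference of means applies.

Point estimate: x̄₁ - x̄₂ = 103 - 91 = 12

Standard error: SE = √(s₁²/n₁ + s₂²/n₂)
= √(13²/41 + 10²/45)
= √(4.121951 + 2.222222)
= 2.518764

For 80% confidence, z* = 1.282 (from standard normal table)
Margin of error: E = z* × SE = 1.282 × 2.518764 = 3.2291

Z-interval: (x̄₁ - x̄₂) ± E = 12 ± 3.2291 = (8.7709, 15.2291)

Rounded to 2 decimal places:

(8.77, 15.23)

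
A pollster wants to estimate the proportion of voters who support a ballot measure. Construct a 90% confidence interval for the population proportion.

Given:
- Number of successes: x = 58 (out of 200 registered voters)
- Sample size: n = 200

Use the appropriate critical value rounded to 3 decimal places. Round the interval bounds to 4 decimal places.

Sample proportion: p̂ = 58/200 = 0.290000

Check conditions for normal approximation:
  np̂ = 58 ≥ 10 ✓
  n(1-p̂) = 142 ≥ 10 ✓

The sample is large enough, so use a z-interval (normal approximation) for the proportion.

For 90% confidence, z* = 1.645 (from standard normal table)

Standard error: SE = √(p̂(1-p̂)/n) = √(0.290000×0.710000/200) = 0.03208582

Margin of error: E = z* × SE = 1.645 × 0.03208582 = 0.052781

Z-interval: p̂ ± E = 0.290000 ± 0.052781 = (0.237219, 0.342781)

Rounded to 4 decimal places:

(0.2372, 0.3428)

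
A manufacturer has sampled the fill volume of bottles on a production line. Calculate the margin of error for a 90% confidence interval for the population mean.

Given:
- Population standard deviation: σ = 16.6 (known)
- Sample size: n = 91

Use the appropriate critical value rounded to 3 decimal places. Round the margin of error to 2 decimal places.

The population standard deviation σ is known, so use the z-interval margin of error formula.

For 90% confidence, z* = 1.645 (from standard normal table)

Margin of error formula for z-interval: E = z* × σ/√n

E = 1.645 × 16.6/√91
  = 1.645 × 1.740153
  = 2.8626

Rounded to 2 decimal places:

2.86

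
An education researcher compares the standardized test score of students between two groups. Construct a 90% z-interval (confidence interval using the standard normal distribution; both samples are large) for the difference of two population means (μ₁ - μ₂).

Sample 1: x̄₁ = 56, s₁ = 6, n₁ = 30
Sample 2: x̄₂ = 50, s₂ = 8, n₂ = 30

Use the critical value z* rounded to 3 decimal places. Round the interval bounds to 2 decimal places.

Both samples are large (n₁ = 30 ≥ 30, n₂ = 30 ≥ 30), so a z-interval for the difference of means applies.

Point estimate: x̄₁ - x̄₂ = 56 - 50 = 6

Standard error: SE = √(s₁²/n₁ + s₂²/n₂)
= √(6²/30 + 8²/30)
= √(1.200000 + 2.133333)
= 1.825742

For 90% confidence, z* = 1.645 (from standard normal table)
Margin of error: E = z* × SE = 1.645 × 1.825742 = 3.0033

Z-interval: (x̄₁ - x̄₂) ± E = 6 ± 3.0033 = (2.9967, 9.0033)

Rounded to 2 decimal places:

(3.00, 9.00)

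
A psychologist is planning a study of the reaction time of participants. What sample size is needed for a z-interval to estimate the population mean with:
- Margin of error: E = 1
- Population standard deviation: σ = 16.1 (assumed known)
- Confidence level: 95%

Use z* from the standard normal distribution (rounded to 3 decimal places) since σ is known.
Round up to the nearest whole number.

Using z* since population σ is known (z-interval formula).

For 95% confidence, z* = 1.96 (from standard normal table)

Sample size formula for z-interval: n = (z*σ/E)²

n = (1.96 × 16.1 / 1)²
  = (31.556000)²
  = 995.7811

Round up to the nearest whole number: n = 996

996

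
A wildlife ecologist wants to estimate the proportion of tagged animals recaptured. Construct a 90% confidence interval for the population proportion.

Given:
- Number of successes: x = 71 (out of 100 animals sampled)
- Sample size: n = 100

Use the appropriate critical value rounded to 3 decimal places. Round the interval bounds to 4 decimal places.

Sample proportion: p̂ = 71/100 = 0.710000

Check conditions for normal approximation:
  np̂ = 71 ≥ 10 ✓
  n(1-p̂) = 29 ≥ 10 ✓

The sample is large enough, so use a z-interval (normal approximation) for the proportion.

For 90% confidence, z* = 1.645 (from standard normal table)

Standard error: SE = √(p̂(1-p̂)/n) = √(0.710000×0.290000/100) = 0.04537621

Margin of error: E = z* × SE = 1.645 × 0.04537621 = 0.074644

Z-interval: p̂ ± E = 0.710000 ± 0.074644 = (0.635356, 0.784644)

Rounded to 4 decimal places:

(0.6354, 0.7846)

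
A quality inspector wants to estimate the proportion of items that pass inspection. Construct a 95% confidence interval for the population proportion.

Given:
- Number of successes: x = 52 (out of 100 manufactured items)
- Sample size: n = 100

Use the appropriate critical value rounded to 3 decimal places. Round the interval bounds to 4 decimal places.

Sample proportion: p̂ = 52/100 = 0.520000

Check conditions for normal approximation:
  np̂ = 52 ≥ 10 ✓
  n(1-p̂) = 48 ≥ 10 ✓

The sample is large enough, so use a z-interval (normal approximation) for the proportion.

For 95% confidence, z* = 1.96 (from standard normal table)

Standard error: SE = √(p̂(1-p̂)/n) = √(0.520000×0.480000/100) = 0.04995998

Margin of error: E = z* × SE = 1.96 × 0.04995998 = 0.097922

Z-interval: p̂ ± E = 0.520000 ± 0.097922 = (0.422078, 0.617922)

Rounded to 4 decimal places:

(0.4221, 0.6179)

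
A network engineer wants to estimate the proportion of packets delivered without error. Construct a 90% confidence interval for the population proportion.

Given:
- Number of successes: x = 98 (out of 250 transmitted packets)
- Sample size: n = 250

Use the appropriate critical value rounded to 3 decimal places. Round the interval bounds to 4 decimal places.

Sample proportion: p̂ = 98/250 = 0.392000

Check conditions for normal approximation:
  np̂ = 98 ≥ 10 ✓
  n(1-p̂) = 152 ≥ 10 ✓

The sample is large enough, so use a z-interval (normal approximation) for the proportion.

For 90% confidence, z* = 1.645 (from standard normal table)

Standard error: SE = √(p̂(1-p̂)/n) = √(0.392000×0.608000/250) = 0.03087627

Margin of error: E = z* × SE = 1.645 × 0.03087627 = 0.050791

Z-interval: p̂ ± E = 0.392000 ± 0.050791 = (0.341209, 0.442791)

Rounded to 4 decimal places:

(0.3412, 0.4428)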